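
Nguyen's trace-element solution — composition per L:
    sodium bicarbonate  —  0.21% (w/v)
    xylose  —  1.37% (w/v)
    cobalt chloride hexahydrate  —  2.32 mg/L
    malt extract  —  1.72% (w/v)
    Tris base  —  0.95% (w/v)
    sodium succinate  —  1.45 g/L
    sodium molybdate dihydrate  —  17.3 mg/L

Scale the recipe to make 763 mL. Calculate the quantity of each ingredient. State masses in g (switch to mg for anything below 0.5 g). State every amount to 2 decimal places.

Scale factor relative to 1 L: 0.763.
sodium bicarbonate: 0.21% w/v = 2.1 g/L → 2.1 × 0.763 L = 1.60 g
xylose: 1.37% w/v = 13.7 g/L → 13.7 × 0.763 L = 10.45 g
cobalt chloride hexahydrate: 2.32 mg/L × 0.763 L = 1.77 mg
malt extract: 1.72 g per 100 mL × 763 mL ÷ 100 = 13.12 g
Tris base: 0.95 g per 100 mL × 763 mL ÷ 100 = 7.25 g
sodium succinate: 1.45 g/L × 0.763 L = 1.11 g
sodium molybdate dihydrate: 17.3 mg/L × 0.763 L = 13.20 mg

sodium bicarbonate 1.60 g; xylose 10.45 g; cobalt chloride hexahydrate 1.77 mg; malt extract 13.12 g; Tris base 7.25 g; sodium succinate 1.11 g; sodium molybdate dihydrate 13.20 mg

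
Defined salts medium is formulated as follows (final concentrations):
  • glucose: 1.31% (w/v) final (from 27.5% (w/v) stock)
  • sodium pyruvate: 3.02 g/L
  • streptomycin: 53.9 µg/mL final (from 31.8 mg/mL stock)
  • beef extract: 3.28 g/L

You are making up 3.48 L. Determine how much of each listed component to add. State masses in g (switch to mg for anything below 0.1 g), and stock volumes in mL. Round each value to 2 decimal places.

Scale factor relative to 1 L: 3.48.
glucose: dilute stock: 1.31% ÷ 27.5% × 3480 mL = 165.77 mL
sodium pyruvate: 3.02 g/L × 3.48 L = 10.51 g
streptomycin: dilute stock: 53.9 µg/mL × 3480 mL ÷ 31800 µg/mL = 5.90 mL
beef extract: 3.28 g/L × 3.48 L = 11.41 g

glucose 165.77 mL; sodium pyruvate 10.51 g; streptomycin 5.90 mL; beef extract 11.41 g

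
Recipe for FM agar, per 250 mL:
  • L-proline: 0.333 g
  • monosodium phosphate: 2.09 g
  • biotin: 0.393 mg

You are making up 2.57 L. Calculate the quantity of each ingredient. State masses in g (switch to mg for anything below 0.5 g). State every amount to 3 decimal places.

L-proline 3.423 g; monosodium phosphate 21.485 g; biotin 4.040 mg

Scale factor = 2570 mL / 250 mL = 10.28.
L-proline: 0.333 g × (2570 mL / 250 mL) = 3.423 g
monosodium phosphate: 2.09 g × (2570 mL / 250 mL) = 21.485 g
biotin: 0.393 mg × (2570 mL / 250 mL) = 4.040 mg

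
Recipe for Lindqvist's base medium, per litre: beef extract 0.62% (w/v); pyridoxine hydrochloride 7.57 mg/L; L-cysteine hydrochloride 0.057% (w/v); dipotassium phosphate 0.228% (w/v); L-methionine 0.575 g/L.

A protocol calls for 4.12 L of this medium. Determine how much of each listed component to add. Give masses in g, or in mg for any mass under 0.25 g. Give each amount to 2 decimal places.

Scale factor relative to 1 L: 4.12.
beef extract: 0.62% w/v = 6.2 g/L → 6.2 × 4.12 L = 25.54 g
pyridoxine hydrochloride: 7.57 mg/L × 4.12 L = 31.19 mg
L-cysteine hydrochloride: 0.057% w/v = 0.57 g/L → 0.57 × 4.12 L = 2.35 g
dipotassium phosphate: 0.228 g per 100 mL × 4120 mL ÷ 100 = 9.39 g
L-methionine: 0.575 g/L × 4.12 L = 2.37 g

beef extract 25.54 g; pyridoxine hydrochloride 31.19 mg; L-cysteine hydrochloride 2.35 g; dipotassium phosphate 9.39 g; L-methionine 2.37 g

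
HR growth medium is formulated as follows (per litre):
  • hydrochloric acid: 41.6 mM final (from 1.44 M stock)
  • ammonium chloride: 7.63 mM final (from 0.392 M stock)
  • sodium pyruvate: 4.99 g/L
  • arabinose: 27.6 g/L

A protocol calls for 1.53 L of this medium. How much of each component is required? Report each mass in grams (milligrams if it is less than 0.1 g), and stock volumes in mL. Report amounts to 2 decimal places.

hydrochloric acid 44.20 mL; ammonium chloride 29.78 mL; sodium pyruvate 7.63 g; arabinose 42.23 g

Working volume: 1.53 L.
hydrochloric acid: C1V1 = C2V2 → 41.6 mM × 1530 mL ÷ 1440 mM = 44.20 mL
ammonium chloride: V = C2·V2/C1 = 7.63 mM × 1530 mL ÷ 392 mM = 29.78 mL
sodium pyruvate: 4.99 g/L × 1.53 L = 7.63 g
arabinose: 27.6 g/L × 1.53 L = 42.23 g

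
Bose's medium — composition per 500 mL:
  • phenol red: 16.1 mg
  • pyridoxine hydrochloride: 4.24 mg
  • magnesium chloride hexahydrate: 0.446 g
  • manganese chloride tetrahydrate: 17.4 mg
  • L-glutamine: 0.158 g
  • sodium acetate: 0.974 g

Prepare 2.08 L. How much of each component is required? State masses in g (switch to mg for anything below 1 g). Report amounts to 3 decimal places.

phenol red 66.976 mg; pyridoxine hydrochloride 17.638 mg; magnesium chloride hexahydrate 1.855 g; manganese chloride tetrahydrate 72.384 mg; L-glutamine 657.280 mg; sodium acetate 4.052 g

Ratio of target to recipe volume: 2080 / 500 = 4.16.
phenol red: 16.1 mg × (2080 mL / 500 mL) = 66.976 mg
pyridoxine hydrochloride: 4.24 mg × (2080 mL / 500 mL) = 17.638 mg
magnesium chloride hexahydrate: 0.446 g × (2080 mL / 500 mL) = 1.855 g
manganese chloride tetrahydrate: 17.4 mg × (2080 mL / 500 mL) = 72.384 mg
L-glutamine: 0.158 g × (2080 mL / 500 mL) = 0.65728 g = 657.280 mg
sodium acetate: 0.974 g × (2080 mL / 500 mL) = 4.052 g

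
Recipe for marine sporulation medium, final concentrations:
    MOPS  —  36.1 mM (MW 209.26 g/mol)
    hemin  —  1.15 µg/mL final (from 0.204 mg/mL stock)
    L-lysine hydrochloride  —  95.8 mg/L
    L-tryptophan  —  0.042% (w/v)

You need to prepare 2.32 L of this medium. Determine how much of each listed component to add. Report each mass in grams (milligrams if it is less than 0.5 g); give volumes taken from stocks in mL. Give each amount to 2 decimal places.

Working volume: 2.32 L.
MOPS: 36.1 mmol/L × 209.26 g/mol × 2.32 L ÷ 1000 = 17.53 g
hemin: C1V1 = C2V2 → 1.15 µg/mL × 2320 mL ÷ 204 µg/mL = 13.08 mL
L-lysine hydrochloride: 95.8 mg/L × 2.32 L = 222.26 mg
L-tryptophan: 0.042% w/v = 0.42 g/L → 0.42 × 2.32 L = 0.97 g

MOPS 17.53 g; hemin 13.08 mL; L-lysine hydrochloride 222.26 mg; L-tryptophan 0.97 g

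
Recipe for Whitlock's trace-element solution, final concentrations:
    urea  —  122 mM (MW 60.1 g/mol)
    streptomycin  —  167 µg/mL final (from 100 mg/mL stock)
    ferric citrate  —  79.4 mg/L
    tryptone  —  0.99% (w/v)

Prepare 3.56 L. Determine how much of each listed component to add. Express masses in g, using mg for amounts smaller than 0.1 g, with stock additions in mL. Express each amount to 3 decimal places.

urea 26.103 g; streptomycin 5.945 mL; ferric citrate 0.283 g; tryptone 35.244 g

Scale factor relative to 1 L: 3.56.
urea: 122 mmol/L × 60.1 g/mol × 3.56 L ÷ 1000 = 26.103 g
streptomycin: C1V1 = C2V2 → 167 µg/mL × 3560 mL ÷ 100000 µg/mL = 5.945 mL
ferric citrate: 79.4 mg/L × 3.56 L = 282.664 mg = 0.283 g
tryptone: 0.99 g per 100 mL × 3560 mL ÷ 100 = 35.244 g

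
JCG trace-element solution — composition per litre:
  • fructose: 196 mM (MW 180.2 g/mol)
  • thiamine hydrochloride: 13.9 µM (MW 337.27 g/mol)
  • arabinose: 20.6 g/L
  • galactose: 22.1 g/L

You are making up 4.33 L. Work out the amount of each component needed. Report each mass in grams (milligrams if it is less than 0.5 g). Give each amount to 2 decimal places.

Working volume: 4.33 L.
fructose: 196 mmol/L × 180.2 g/mol × 4.33 L ÷ 1000 = 152.93 g
thiamine hydrochloride: 13.9 µmol/L × 337.27 g/mol × 4.33 L ÷ 1000 = 20.30 mg
arabinose: 20.6 g/L × 4.33 L = 89.20 g
galactose: 22.1 g/L × 4.33 L = 95.69 g

fructose 152.93 g; thiamine hydrochloride 20.30 mg; arabinose 89.20 g; galactose 95.69 g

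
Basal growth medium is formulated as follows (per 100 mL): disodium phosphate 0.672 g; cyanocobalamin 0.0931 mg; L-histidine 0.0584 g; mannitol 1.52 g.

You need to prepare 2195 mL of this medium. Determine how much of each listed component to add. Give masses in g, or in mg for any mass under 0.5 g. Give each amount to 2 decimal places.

disodium phosphate 14.75 g; cyanocobalamin 2.04 mg; L-histidine 1.28 g; mannitol 33.36 g

Scale factor = 2195 mL / 100 mL = 21.95.
disodium phosphate: 0.672 g × (2195 mL / 100 mL) = 14.75 g
cyanocobalamin: 0.0931 mg × (2195 mL / 100 mL) = 2.04 mg
L-histidine: 0.0584 g × (2195 mL / 100 mL) = 1.28 g
mannitol: 1.52 g × (2195 mL / 100 mL) = 33.36 g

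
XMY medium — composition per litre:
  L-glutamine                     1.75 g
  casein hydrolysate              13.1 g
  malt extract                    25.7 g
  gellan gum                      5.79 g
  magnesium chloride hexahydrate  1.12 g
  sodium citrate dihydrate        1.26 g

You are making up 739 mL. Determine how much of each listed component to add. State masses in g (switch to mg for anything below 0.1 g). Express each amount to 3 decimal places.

Scale factor = 739 mL / 1000 mL = 0.739.
L-glutamine: 1.75 g × (739 mL / 1000 mL) = 1.293 g
casein hydrolysate: 13.1 g × (739 mL / 1000 mL) = 9.681 g
malt extract: 25.7 g × (739 mL / 1000 mL) = 18.992 g
gellan gum: 5.79 g × (739 mL / 1000 mL) = 4.279 g
magnesium chloride hexahydrate: 1.12 g × (739 mL / 1000 mL) = 0.828 g
sodium citrate dihydrate: 1.26 g × (739 mL / 1000 mL) = 0.931 g

L-glutamine 1.293 g; casein hydrolysate 9.681 g; malt extract 18.992 g; gellan gum 4.279 g; magnesium chloride hexahydrate 0.828 g; sodium citrate dihydrate 0.931 g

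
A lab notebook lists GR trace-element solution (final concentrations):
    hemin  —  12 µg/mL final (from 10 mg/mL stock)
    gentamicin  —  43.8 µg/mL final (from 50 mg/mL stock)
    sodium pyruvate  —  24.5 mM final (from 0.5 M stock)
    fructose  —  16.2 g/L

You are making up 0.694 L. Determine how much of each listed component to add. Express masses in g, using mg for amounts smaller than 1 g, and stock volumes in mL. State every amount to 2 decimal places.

hemin 0.83 mL; gentamicin 0.61 mL; sodium pyruvate 34.01 mL; fructose 11.24 g

Scale factor relative to 1 L: 0.694.
hemin: dilute stock: 12 µg/mL × 694 mL ÷ 10000 µg/mL = 0.83 mL
gentamicin: V = C2·V2/C1 = 43.8 µg/mL × 694 mL ÷ 50000 µg/mL = 0.61 mL
sodium pyruvate: C1V1 = C2V2 → 24.5 mM × 694 mL ÷ 500 mM = 34.01 mL
fructose: 16.2 g/L × 0.694 L = 11.24 g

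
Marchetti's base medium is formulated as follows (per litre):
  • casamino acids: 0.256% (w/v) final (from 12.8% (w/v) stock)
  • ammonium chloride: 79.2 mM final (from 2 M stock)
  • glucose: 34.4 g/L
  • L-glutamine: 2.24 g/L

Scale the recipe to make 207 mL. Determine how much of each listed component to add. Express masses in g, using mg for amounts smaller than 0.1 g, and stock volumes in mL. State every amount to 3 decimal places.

casamino acids 4.140 mL; ammonium chloride 8.197 mL; glucose 7.121 g; L-glutamine 0.464 g

Target volume = 207 mL = 0.207 L.
casamino acids: dilute stock: 0.256% ÷ 12.8% × 207 mL = 4.140 mL
ammonium chloride: dilute stock: 79.2 mM × 207 mL ÷ 2000 mM = 8.197 mL
glucose: 34.4 g/L × 0.207 L = 7.121 g
L-glutamine: 2.24 g/L × 0.207 L = 0.464 g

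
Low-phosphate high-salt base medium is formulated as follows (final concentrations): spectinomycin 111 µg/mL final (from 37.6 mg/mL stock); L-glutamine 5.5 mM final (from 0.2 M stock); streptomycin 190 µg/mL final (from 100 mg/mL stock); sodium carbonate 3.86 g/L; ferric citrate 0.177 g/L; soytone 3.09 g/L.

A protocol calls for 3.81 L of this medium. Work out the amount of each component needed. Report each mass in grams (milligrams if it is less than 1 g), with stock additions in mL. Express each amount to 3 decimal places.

spectinomycin 11.248 mL; L-glutamine 104.775 mL; streptomycin 7.239 mL; sodium carbonate 14.707 g; ferric citrate 674.370 mg; soytone 11.773 g

Working volume: 3.81 L.
spectinomycin: dilute stock: 111 µg/mL × 3810 mL ÷ 37600 µg/mL = 11.248 mL
L-glutamine: C1V1 = C2V2 → 5.5 mM × 3810 mL ÷ 200 mM = 104.775 mL
streptomycin: dilute stock: 190 µg/mL × 3810 mL ÷ 100000 µg/mL = 7.239 mL
sodium carbonate: 3.86 g/L × 3.81 L = 14.707 g
ferric citrate: 0.177 g/L × 3.81 L = 0.67437 g = 674.370 mg
soytone: 3.09 g/L × 3.81 L = 11.773 g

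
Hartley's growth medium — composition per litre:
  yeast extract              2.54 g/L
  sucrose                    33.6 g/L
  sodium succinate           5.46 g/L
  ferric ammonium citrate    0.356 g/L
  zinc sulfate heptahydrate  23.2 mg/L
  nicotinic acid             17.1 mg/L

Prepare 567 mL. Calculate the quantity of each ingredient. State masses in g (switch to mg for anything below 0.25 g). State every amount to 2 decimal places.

yeast extract 1.44 g; sucrose 19.05 g; sodium succinate 3.10 g; ferric ammonium citrate 201.85 mg; zinc sulfate heptahydrate 13.15 mg; nicotinic acid 9.70 mg

Target volume = 567 mL = 0.567 L.
yeast extract: 2.54 g/L × 0.567 L = 1.44 g
sucrose: 33.6 g/L × 0.567 L = 19.05 g
sodium succinate: 5.46 g/L × 0.567 L = 3.10 g
ferric ammonium citrate: 0.356 g/L × 0.567 L = 0.201852 g = 201.85 mg
zinc sulfate heptahydrate: 23.2 mg/L × 0.567 L = 13.15 mg
nicotinic acid: 17.1 mg/L × 0.567 L = 9.70 mg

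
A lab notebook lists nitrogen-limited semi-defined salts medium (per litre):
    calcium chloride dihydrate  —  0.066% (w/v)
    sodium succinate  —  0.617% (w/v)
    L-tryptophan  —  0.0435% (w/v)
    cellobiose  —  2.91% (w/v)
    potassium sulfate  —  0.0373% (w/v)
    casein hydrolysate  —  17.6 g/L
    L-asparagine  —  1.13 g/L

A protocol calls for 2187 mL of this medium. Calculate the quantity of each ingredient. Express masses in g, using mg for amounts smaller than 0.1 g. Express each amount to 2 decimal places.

calcium chloride dihydrate 1.44 g; sodium succinate 13.49 g; L-tryptophan 0.95 g; cellobiose 63.64 g; potassium sulfate 0.82 g; casein hydrolysate 38.49 g; L-asparagine 2.47 g

Target volume = 2187 mL = 2.187 L.
calcium chloride dihydrate: 0.066 g per 100 mL × 2187 mL ÷ 100 = 1.44 g
sodium succinate: 0.617% w/v = 6.17 g/L → 6.17 × 2.187 L = 13.49 g
L-tryptophan: 0.0435 g per 100 mL × 2187 mL ÷ 100 = 0.95 g
cellobiose: 2.91% w/v = 29.1 g/L → 29.1 × 2.187 L = 63.64 g
potassium sulfate: 0.0373% w/v = 0.373 g/L → 0.373 × 2.187 L = 0.82 g
casein hydrolysate: 17.6 g/L × 2.187 L = 38.49 g
L-asparagine: 1.13 g/L × 2.187 L = 2.47 g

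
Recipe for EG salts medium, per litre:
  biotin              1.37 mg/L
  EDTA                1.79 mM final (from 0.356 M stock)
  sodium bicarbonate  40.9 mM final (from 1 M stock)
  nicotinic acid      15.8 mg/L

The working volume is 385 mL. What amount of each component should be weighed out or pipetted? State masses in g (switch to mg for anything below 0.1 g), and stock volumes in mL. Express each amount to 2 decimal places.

biotin 0.53 mg; EDTA 1.94 mL; sodium bicarbonate 15.75 mL; nicotinic acid 6.08 mg

Scale factor relative to 1 L: 0.385.
biotin: 1.37 mg/L × 0.385 L = 0.53 mg
EDTA: dilute stock: 1.79 mM × 385 mL ÷ 356 mM = 1.94 mL
sodium bicarbonate: V = C2·V2/C1 = 40.9 mM × 385 mL ÷ 1000 mM = 15.75 mL
nicotinic acid: 15.8 mg/L × 0.385 L = 6.08 mg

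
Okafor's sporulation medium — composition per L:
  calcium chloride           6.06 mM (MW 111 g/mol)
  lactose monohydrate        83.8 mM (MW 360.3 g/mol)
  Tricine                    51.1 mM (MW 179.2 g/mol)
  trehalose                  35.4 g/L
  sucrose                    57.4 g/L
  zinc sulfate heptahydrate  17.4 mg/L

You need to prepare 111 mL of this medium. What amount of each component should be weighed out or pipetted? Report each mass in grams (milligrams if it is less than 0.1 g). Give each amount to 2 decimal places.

calcium chloride 74.67 mg; lactose monohydrate 3.35 g; Tricine 1.02 g; trehalose 3.93 g; sucrose 6.37 g; zinc sulfate heptahydrate 1.93 mg

Scale factor relative to 1 L: 0.111.
calcium chloride: 6.06 mmol/L × 111 mg/mmol × 0.111 L = 74.67 mg
lactose monohydrate: 83.8 mmol/L × 360.3 g/mol × 0.111 L ÷ 1000 = 3.35 g
Tricine: 51.1 mmol/L × 179.2 g/mol × 0.111 L ÷ 1000 = 1.02 g
trehalose: 35.4 g/L × 0.111 L = 3.93 g
sucrose: 57.4 g/L × 0.111 L = 6.37 g
zinc sulfate heptahydrate: 17.4 mg/L × 0.111 L = 1.93 mg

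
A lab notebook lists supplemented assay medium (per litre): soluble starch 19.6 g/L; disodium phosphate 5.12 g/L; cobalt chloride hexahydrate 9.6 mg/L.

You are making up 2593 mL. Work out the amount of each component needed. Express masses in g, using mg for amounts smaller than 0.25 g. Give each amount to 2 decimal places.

soluble starch 50.82 g; disodium phosphate 13.28 g; cobalt chloride hexahydrate 24.89 mg

Target volume = 2593 mL = 2.593 L.
soluble starch: 19.6 g/L × 2.593 L = 50.82 g
disodium phosphate: 5.12 g/L × 2.593 L = 13.28 g
cobalt chloride hexahydrate: 9.6 mg/L × 2.593 L = 24.89 mg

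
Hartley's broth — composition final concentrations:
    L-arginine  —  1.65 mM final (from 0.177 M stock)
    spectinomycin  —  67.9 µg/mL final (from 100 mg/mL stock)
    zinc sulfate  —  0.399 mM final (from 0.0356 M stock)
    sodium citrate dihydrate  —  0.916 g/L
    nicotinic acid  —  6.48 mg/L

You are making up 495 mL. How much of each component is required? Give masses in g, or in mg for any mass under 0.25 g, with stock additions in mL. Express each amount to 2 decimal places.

Scale factor relative to 1 L: 0.495.
L-arginine: dilute stock: 1.65 mM × 495 mL ÷ 177 mM = 4.61 mL
spectinomycin: C1V1 = C2V2 → 67.9 µg/mL × 495 mL ÷ 100000 µg/mL = 0.34 mL
zinc sulfate: dilute stock: 0.399 mM × 495 mL ÷ 35.6 mM = 5.55 mL
sodium citrate dihydrate: 0.916 g/L × 0.495 L = 0.45 g
nicotinic acid: 6.48 mg/L × 0.495 L = 3.21 mg

L-arginine 4.61 mL; spectinomycin 0.34 mL; zinc sulfate 5.55 mL; sodium citrate dihydrate 0.45 g; nicotinic acid 3.21 mg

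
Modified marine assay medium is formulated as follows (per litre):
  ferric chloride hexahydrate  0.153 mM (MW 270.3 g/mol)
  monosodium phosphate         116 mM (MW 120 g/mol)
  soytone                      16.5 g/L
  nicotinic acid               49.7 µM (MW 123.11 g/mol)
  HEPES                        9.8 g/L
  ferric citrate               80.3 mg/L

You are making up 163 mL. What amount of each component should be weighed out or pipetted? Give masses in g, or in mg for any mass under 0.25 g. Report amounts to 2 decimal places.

Scale factor relative to 1 L: 0.163.
ferric chloride hexahydrate: 0.153 mmol/L × 270.3 mg/mmol × 0.163 L = 6.74 mg
monosodium phosphate: 116 mmol/L × 120 g/mol × 0.163 L ÷ 1000 = 2.27 g
soytone: 16.5 g/L × 0.163 L = 2.69 g
nicotinic acid: 49.7 µmol/L × 123.11 g/mol × 0.163 L ÷ 1000 = 1.00 mg
HEPES: 9.8 g/L × 0.163 L = 1.60 g
ferric citrate: 80.3 mg/L × 0.163 L = 13.09 mg

ferric chloride hexahydrate 6.74 mg; monosodium phosphate 2.27 g; soytone 2.69 g; nicotinic acid 1.00 mg; HEPES 1.60 g; ferric citrate 13.09 mg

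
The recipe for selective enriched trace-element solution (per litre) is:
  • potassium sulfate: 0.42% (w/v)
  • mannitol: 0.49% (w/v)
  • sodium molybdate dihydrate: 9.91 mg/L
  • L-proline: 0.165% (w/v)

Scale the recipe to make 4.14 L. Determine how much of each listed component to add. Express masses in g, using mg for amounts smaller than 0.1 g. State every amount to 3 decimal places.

Working volume: 4.14 L.
potassium sulfate: 0.42 g per 100 mL × 4140 mL ÷ 100 = 17.388 g
mannitol: 0.49% w/v = 4.9 g/L → 4.9 × 4.14 L = 20.286 g
sodium molybdate dihydrate: 9.91 mg/L × 4.14 L = 41.027 mg
L-proline: 0.165 g per 100 mL × 4140 mL ÷ 100 = 6.831 g

potassium sulfate 17.388 g; mannitol 20.286 g; sodium molybdate dihydrate 41.027 mg; L-proline 6.831 g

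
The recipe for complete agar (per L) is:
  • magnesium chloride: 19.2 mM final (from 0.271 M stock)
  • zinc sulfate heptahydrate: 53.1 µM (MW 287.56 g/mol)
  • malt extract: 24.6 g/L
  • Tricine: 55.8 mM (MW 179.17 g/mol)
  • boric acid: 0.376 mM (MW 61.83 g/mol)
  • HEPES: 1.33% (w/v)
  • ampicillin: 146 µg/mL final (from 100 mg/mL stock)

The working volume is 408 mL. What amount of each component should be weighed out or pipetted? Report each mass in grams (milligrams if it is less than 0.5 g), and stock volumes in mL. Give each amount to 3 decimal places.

magnesium chloride 28.906 mL; zinc sulfate heptahydrate 6.230 mg; malt extract 10.037 g; Tricine 4.079 g; boric acid 9.485 mg; HEPES 5.426 g; ampicillin 0.596 mL

Target volume = 408 mL = 0.408 L.
magnesium chloride: C1V1 = C2V2 → 19.2 mM × 408 mL ÷ 271 mM = 28.906 mL
zinc sulfate heptahydrate: 53.1 µmol/L × 287.56 g/mol × 0.408 L ÷ 1000 = 6.230 mg
malt extract: 24.6 g/L × 0.408 L = 10.037 g
Tricine: 55.8 mmol/L × 179.17 g/mol × 0.408 L ÷ 1000 = 4.079 g
boric acid: 0.376 mmol/L × 61.83 mg/mmol × 0.408 L = 9.485 mg
HEPES: 1.33 g per 100 mL × 408 mL ÷ 100 = 5.426 g
ampicillin: C1V1 = C2V2 → 146 µg/mL × 408 mL ÷ 100000 µg/mL = 0.596 mL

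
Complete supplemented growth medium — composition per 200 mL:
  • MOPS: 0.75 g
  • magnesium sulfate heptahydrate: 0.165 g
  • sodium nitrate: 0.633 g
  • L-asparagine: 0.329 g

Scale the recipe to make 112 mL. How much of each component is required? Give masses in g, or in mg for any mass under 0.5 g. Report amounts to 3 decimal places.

MOPS 420.000 mg; magnesium sulfate heptahydrate 92.400 mg; sodium nitrate 354.480 mg; L-asparagine 184.240 mg

Scale factor = 112 mL / 200 mL = 0.56.
MOPS: 0.75 g × (112 mL / 200 mL) = 0.42 g = 420.000 mg
magnesium sulfate heptahydrate: 0.165 g × (112 mL / 200 mL) = 0.0924 g = 92.400 mg
sodium nitrate: 0.633 g × (112 mL / 200 mL) = 0.35448 g = 354.480 mg
L-asparagine: 0.329 g × (112 mL / 200 mL) = 0.18424 g = 184.240 mg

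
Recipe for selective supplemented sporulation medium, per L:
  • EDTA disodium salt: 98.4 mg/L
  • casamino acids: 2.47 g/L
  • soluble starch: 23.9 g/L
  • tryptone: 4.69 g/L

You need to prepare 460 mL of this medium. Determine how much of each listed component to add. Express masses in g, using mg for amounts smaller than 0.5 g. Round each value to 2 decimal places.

EDTA disodium salt 45.26 mg; casamino acids 1.14 g; soluble starch 10.99 g; tryptone 2.16 g

Working volume: 460 mL = 0.46 L.
EDTA disodium salt: 98.4 mg/L × 0.46 L = 45.26 mg
casamino acids: 2.47 g/L × 0.46 L = 1.14 g
soluble starch: 23.9 g/L × 0.46 L = 10.99 g
tryptone: 4.69 g/L × 0.46 L = 2.16 g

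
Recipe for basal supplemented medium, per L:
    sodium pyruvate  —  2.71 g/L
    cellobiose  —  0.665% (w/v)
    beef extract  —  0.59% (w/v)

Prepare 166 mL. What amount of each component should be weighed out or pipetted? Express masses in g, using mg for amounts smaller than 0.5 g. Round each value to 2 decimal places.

sodium pyruvate 449.86 mg; cellobiose 1.10 g; beef extract 0.98 g

Working volume: 166 mL = 0.166 L.
sodium pyruvate: 2.71 g/L × 0.166 L = 0.44986 g = 449.86 mg
cellobiose: 0.665% w/v = 6.65 g/L → 6.65 × 0.166 L = 1.10 g
beef extract: 0.59% w/v = 5.9 g/L → 5.9 × 0.166 L = 0.98 g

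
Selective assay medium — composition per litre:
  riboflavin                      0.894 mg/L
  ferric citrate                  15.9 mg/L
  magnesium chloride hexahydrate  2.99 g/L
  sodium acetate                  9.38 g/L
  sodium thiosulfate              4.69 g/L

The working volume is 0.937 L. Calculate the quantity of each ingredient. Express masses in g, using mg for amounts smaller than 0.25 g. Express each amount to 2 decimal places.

riboflavin 0.84 mg; ferric citrate 14.90 mg; magnesium chloride hexahydrate 2.80 g; sodium acetate 8.79 g; sodium thiosulfate 4.39 g

Scale factor relative to 1 L: 0.937.
riboflavin: 0.894 mg/L × 0.937 L = 0.84 mg
ferric citrate: 15.9 mg/L × 0.937 L = 14.90 mg
magnesium chloride hexahydrate: 2.99 g/L × 0.937 L = 2.80 g
sodium acetate: 9.38 g/L × 0.937 L = 8.79 g
sodium thiosulfate: 4.69 g/L × 0.937 L = 4.39 g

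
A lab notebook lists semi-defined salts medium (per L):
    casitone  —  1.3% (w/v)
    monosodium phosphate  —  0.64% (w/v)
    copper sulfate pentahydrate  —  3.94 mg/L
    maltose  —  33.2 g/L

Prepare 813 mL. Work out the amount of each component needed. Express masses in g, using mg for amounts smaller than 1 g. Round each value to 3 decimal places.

Working volume: 813 mL = 0.813 L.
casitone: 1.3% w/v = 13 g/L → 13 × 0.813 L = 10.569 g
monosodium phosphate: 0.64 g per 100 mL × 813 mL ÷ 100 = 5.203 g
copper sulfate pentahydrate: 3.94 mg/L × 0.813 L = 3.203 mg
maltose: 33.2 g/L × 0.813 L = 26.992 g

casitone 10.569 g; monosodium phosphate 5.203 g; copper sulfate pentahydrate 3.203 mg; maltose 26.992 g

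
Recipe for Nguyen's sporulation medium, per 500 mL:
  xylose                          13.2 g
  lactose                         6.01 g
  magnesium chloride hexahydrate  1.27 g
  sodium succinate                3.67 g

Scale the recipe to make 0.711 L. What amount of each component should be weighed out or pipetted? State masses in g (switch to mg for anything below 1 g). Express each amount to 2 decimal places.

xylose 18.77 g; lactose 8.55 g; magnesium chloride hexahydrate 1.81 g; sodium succinate 5.22 g

Ratio of target to recipe volume: 711 / 500 = 1.422.
xylose: 13.2 g × (711 mL / 500 mL) = 18.77 g
lactose: 6.01 g × (711 mL / 500 mL) = 8.55 g
magnesium chloride hexahydrate: 1.27 g × (711 mL / 500 mL) = 1.81 g
sodium succinate: 3.67 g × (711 mL / 500 mL) = 5.22 g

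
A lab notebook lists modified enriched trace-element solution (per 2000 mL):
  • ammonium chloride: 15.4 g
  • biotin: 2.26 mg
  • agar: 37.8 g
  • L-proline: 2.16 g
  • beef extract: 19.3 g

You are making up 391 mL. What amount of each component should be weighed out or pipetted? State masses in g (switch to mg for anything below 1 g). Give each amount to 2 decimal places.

Scale factor = 391 mL / 2000 mL = 0.1955.
ammonium chloride: 15.4 g × (391 mL / 2000 mL) = 3.01 g
biotin: 2.26 mg × (391 mL / 2000 mL) = 0.44 mg
agar: 37.8 g × (391 mL / 2000 mL) = 7.39 g
L-proline: 2.16 g × (391 mL / 2000 mL) = 0.42228 g = 422.28 mg
beef extract: 19.3 g × (391 mL / 2000 mL) = 3.77 g

ammonium chloride 3.01 g; biotin 0.44 mg; agar 7.39 g; L-proline 422.28 mg; beef extract 3.77 g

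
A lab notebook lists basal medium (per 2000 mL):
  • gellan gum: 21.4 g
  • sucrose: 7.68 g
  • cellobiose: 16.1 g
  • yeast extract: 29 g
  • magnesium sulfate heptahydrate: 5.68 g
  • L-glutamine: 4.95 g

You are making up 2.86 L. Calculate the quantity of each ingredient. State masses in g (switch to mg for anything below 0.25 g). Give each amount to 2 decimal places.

Ratio of target to recipe volume: 2860 / 2000 = 1.43.
gellan gum: 21.4 g × (2860 mL / 2000 mL) = 30.60 g
sucrose: 7.68 g × (2860 mL / 2000 mL) = 10.98 g
cellobiose: 16.1 g × (2860 mL / 2000 mL) = 23.02 g
yeast extract: 29 g × (2860 mL / 2000 mL) = 41.47 g
magnesium sulfate heptahydrate: 5.68 g × (2860 mL / 2000 mL) = 8.12 g
L-glutamine: 4.95 g × (2860 mL / 2000 mL) = 7.08 g

gellan gum 30.60 g; sucrose 10.98 g; cellobiose 23.02 g; yeast extract 41.47 g; magnesium sulfate heptahydrate 8.12 g; L-glutamine 7.08 g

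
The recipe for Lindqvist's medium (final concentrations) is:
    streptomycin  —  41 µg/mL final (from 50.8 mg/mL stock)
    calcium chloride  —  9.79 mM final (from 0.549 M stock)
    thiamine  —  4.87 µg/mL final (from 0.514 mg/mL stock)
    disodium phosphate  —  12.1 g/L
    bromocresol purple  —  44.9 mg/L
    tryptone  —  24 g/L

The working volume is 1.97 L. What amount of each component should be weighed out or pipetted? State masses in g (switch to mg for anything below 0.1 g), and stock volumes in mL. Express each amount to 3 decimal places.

streptomycin 1.590 mL; calcium chloride 35.130 mL; thiamine 18.665 mL; disodium phosphate 23.837 g; bromocresol purple 88.453 mg; tryptone 47.280 g

Working volume: 1.97 L.
streptomycin: V = C2·V2/C1 = 41 µg/mL × 1970 mL ÷ 50800 µg/mL = 1.590 mL
calcium chloride: C1V1 = C2V2 → 9.79 mM × 1970 mL ÷ 549 mM = 35.130 mL
thiamine: C1V1 = C2V2 → 4.87 µg/mL × 1970 mL ÷ 514 µg/mL = 18.665 mL
disodium phosphate: 12.1 g/L × 1.97 L = 23.837 g
bromocresol purple: 44.9 mg/L × 1.97 L = 88.453 mg
tryptone: 24 g/L × 1.97 L = 47.280 g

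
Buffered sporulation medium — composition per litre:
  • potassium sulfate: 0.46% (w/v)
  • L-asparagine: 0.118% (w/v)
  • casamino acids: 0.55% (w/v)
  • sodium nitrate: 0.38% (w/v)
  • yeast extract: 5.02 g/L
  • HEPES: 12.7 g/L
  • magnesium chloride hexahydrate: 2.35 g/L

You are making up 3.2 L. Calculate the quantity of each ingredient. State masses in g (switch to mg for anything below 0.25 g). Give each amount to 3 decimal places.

Working volume: 3.2 L.
potassium sulfate: 0.46% w/v = 4.6 g/L → 4.6 × 3.2 L = 14.720 g
L-asparagine: 0.118% w/v = 1.18 g/L → 1.18 × 3.2 L = 3.776 g
casamino acids: 0.55% w/v = 5.5 g/L → 5.5 × 3.2 L = 17.600 g
sodium nitrate: 0.38% w/v = 3.8 g/L → 3.8 × 3.2 L = 12.160 g
yeast extract: 5.02 g/L × 3.2 L = 16.064 g
HEPES: 12.7 g/L × 3.2 L = 40.640 g
magnesium chloride hexahydrate: 2.35 g/L × 3.2 L = 7.520 g

potassium sulfate 14.720 g; L-asparagine 3.776 g; casamino acids 17.600 g; sodium nitrate 12.160 g; yeast extract 16.064 g; HEPES 40.640 g; magnesium chloride hexahydrate 7.520 g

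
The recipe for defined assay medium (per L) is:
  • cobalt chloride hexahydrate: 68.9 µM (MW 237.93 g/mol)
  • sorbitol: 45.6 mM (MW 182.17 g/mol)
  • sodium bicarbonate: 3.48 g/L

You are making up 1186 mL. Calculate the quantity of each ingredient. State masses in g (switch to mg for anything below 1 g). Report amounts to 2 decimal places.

Working volume: 1186 mL = 1.186 L.
cobalt chloride hexahydrate: 68.9 µmol/L × 237.93 g/mol × 1.186 L ÷ 1000 = 19.44 mg
sorbitol: 45.6 mmol/L × 182.17 g/mol × 1.186 L ÷ 1000 = 9.85 g
sodium bicarbonate: 3.48 g/L × 1.186 L = 4.13 g

cobalt chloride hexahydrate 19.44 mg; sorbitol 9.85 g; sodium bicarbonate 4.13 g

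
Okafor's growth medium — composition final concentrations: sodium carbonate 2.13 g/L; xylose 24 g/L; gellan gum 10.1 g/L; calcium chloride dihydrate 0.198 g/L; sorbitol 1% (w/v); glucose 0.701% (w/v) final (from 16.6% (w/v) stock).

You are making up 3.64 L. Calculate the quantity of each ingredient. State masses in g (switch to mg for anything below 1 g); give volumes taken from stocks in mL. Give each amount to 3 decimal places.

sodium carbonate 7.753 g; xylose 87.360 g; gellan gum 36.764 g; calcium chloride dihydrate 720.720 mg; sorbitol 36.400 g; glucose 153.713 mL

Scale factor relative to 1 L: 3.64.
sodium carbonate: 2.13 g/L × 3.64 L = 7.753 g
xylose: 24 g/L × 3.64 L = 87.360 g
gellan gum: 10.1 g/L × 3.64 L = 36.764 g
calcium chloride dihydrate: 0.198 g/L × 3.64 L = 0.72072 g = 720.720 mg
sorbitol: 1% w/v = 10 g/L → 10 × 3.64 L = 36.400 g
glucose: V = C2·V2/C1 = 0.701% ÷ 16.6% × 3640 mL = 153.713 mL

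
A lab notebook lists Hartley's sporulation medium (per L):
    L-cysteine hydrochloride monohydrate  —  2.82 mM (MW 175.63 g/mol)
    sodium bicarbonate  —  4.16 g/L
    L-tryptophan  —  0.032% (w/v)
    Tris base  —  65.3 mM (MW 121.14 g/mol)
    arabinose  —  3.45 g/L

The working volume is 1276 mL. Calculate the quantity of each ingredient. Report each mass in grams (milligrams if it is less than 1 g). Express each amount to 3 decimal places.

L-cysteine hydrochloride monohydrate 631.973 mg; sodium bicarbonate 5.308 g; L-tryptophan 408.320 mg; Tris base 10.094 g; arabinose 4.402 g

Target volume = 1276 mL = 1.276 L.
L-cysteine hydrochloride monohydrate: 2.82 mmol/L × 175.63 mg/mmol × 1.276 L = 631.973 mg
sodium bicarbonate: 4.16 g/L × 1.276 L = 5.308 g
L-tryptophan: 0.032 g per 100 mL × 1276 mL ÷ 100 = 0.40832 g = 408.320 mg
Tris base: 65.3 mmol/L × 121.14 g/mol × 1.276 L ÷ 1000 = 10.094 g
arabinose: 3.45 g/L × 1.276 L = 4.402 g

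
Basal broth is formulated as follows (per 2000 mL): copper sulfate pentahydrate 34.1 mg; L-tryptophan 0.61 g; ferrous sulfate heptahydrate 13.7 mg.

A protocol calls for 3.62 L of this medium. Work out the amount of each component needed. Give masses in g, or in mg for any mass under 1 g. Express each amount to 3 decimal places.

copper sulfate pentahydrate 61.721 mg; L-tryptophan 1.104 g; ferrous sulfate heptahydrate 24.797 mg

Ratio of target to recipe volume: 3620 / 2000 = 1.81.
copper sulfate pentahydrate: 34.1 mg × (3620 mL / 2000 mL) = 61.721 mg
L-tryptophan: 0.61 g × (3620 mL / 2000 mL) = 1.104 g
ferrous sulfate heptahydrate: 13.7 mg × (3620 mL / 2000 mL) = 24.797 mg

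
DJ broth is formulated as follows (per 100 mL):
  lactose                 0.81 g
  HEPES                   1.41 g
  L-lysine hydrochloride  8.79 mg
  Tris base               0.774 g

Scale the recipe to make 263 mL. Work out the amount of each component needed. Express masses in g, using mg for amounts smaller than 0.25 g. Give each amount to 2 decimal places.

Scale factor = 263 mL / 100 mL = 2.63.
lactose: 0.81 g × (263 mL / 100 mL) = 2.13 g
HEPES: 1.41 g × (263 mL / 100 mL) = 3.71 g
L-lysine hydrochloride: 8.79 mg × (263 mL / 100 mL) = 23.12 mg
Tris base: 0.774 g × (263 mL / 100 mL) = 2.04 g

lactose 2.13 g; HEPES 3.71 g; L-lysine hydrochloride 23.12 mg; Tris base 2.04 g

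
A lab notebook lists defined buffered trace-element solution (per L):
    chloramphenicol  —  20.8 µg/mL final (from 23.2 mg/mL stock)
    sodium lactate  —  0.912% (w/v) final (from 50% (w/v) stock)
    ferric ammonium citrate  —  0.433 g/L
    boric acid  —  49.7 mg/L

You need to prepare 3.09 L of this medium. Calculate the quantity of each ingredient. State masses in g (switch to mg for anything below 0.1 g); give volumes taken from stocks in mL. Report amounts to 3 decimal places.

chloramphenicol 2.770 mL; sodium lactate 56.362 mL; ferric ammonium citrate 1.338 g; boric acid 0.154 g

Working volume: 3.09 L.
chloramphenicol: dilute stock: 20.8 µg/mL × 3090 mL ÷ 23200 µg/mL = 2.770 mL
sodium lactate: V = C2·V2/C1 = 0.912% ÷ 50% × 3090 mL = 56.362 mL
ferric ammonium citrate: 0.433 g/L × 3.09 L = 1.338 g
boric acid: 49.7 mg/L × 3.09 L = 153.573 mg = 0.154 g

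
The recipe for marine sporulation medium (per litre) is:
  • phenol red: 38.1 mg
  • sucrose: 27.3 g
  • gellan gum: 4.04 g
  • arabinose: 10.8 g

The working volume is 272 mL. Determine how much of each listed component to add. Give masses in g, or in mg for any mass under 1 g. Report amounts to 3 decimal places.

phenol red 10.363 mg; sucrose 7.426 g; gellan gum 1.099 g; arabinose 2.938 g

Scale factor = 272 mL / 1000 mL = 0.272.
phenol red: 38.1 mg × (272 mL / 1000 mL) = 10.363 mg
sucrose: 27.3 g × (272 mL / 1000 mL) = 7.426 g
gellan gum: 4.04 g × (272 mL / 1000 mL) = 1.099 g
arabinose: 10.8 g × (272 mL / 1000 mL) = 2.938 g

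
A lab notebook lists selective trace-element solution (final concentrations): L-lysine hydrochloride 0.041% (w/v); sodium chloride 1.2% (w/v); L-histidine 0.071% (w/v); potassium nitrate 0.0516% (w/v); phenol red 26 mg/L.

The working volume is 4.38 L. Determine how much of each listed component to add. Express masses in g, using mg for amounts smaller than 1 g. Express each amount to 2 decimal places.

L-lysine hydrochloride 1.80 g; sodium chloride 52.56 g; L-histidine 3.11 g; potassium nitrate 2.26 g; phenol red 113.88 mg

Working volume: 4.38 L.
L-lysine hydrochloride: 0.041 g per 100 mL × 4380 mL ÷ 100 = 1.80 g
sodium chloride: 1.2 g per 100 mL × 4380 mL ÷ 100 = 52.56 g
L-histidine: 0.071% w/v = 0.71 g/L → 0.71 × 4.38 L = 3.11 g
potassium nitrate: 0.0516 g per 100 mL × 4380 mL ÷ 100 = 2.26 g
phenol red: 26 mg/L × 4.38 L = 113.88 mg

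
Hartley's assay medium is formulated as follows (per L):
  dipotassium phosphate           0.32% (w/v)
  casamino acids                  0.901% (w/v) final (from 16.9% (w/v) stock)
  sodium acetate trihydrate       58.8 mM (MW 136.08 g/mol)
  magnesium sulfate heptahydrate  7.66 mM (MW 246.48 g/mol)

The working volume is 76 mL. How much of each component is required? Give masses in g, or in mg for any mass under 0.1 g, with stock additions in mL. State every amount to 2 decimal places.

Scale factor relative to 1 L: 0.076.
dipotassium phosphate: 0.32% w/v = 3.2 g/L → 3.2 × 0.076 L = 0.24 g
casamino acids: C1V1 = C2V2 → 0.901% ÷ 16.9% × 76 mL = 4.05 mL
sodium acetate trihydrate: 58.8 mmol/L × 136.08 g/mol × 0.076 L ÷ 1000 = 0.61 g
magnesium sulfate heptahydrate: 7.66 mmol/L × 246.48 g/mol × 0.076 L ÷ 1000 = 0.14 g

dipotassium phosphate 0.24 g; casamino acids 4.05 mL; sodium acetate trihydrate 0.61 g; magnesium sulfate heptahydrate 0.14 g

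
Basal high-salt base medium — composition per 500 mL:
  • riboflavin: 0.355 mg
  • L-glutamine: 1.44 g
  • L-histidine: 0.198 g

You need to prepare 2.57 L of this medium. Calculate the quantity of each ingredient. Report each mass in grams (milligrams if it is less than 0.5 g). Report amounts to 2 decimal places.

Scale factor = 2570 mL / 500 mL = 5.14.
riboflavin: 0.355 mg × (2570 mL / 500 mL) = 1.82 mg
L-glutamine: 1.44 g × (2570 mL / 500 mL) = 7.40 g
L-histidine: 0.198 g × (2570 mL / 500 mL) = 1.02 g

riboflavin 1.82 mg; L-glutamine 7.40 g; L-histidine 1.02 g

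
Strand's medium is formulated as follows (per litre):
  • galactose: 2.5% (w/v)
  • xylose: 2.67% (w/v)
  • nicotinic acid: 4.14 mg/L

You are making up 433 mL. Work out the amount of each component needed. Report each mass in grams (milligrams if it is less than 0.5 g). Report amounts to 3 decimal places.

Scale factor relative to 1 L: 0.433.
galactose: 2.5% w/v = 25 g/L → 25 × 0.433 L = 10.825 g
xylose: 2.67 g per 100 mL × 433 mL ÷ 100 = 11.561 g
nicotinic acid: 4.14 mg/L × 0.433 L = 1.793 mg

galactose 10.825 g; xylose 11.561 g; nicotinic acid 1.793 mg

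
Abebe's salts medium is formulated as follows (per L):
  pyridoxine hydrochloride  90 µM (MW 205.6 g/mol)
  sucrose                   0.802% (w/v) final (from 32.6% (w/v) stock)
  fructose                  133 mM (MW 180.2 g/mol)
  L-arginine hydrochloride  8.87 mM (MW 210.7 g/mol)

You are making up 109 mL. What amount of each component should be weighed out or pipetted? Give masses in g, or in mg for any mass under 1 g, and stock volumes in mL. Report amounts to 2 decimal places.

pyridoxine hydrochloride 2.02 mg; sucrose 2.68 mL; fructose 2.61 g; L-arginine hydrochloride 203.71 mg

Working volume: 109 mL = 0.109 L.
pyridoxine hydrochloride: 90 µmol/L × 205.6 g/mol × 0.109 L ÷ 1000 = 2.02 mg
sucrose: dilute stock: 0.802% ÷ 32.6% × 109 mL = 2.68 mL
fructose: 133 mmol/L × 180.2 g/mol × 0.109 L ÷ 1000 = 2.61 g
L-arginine hydrochloride: 8.87 mmol/L × 210.7 mg/mmol × 0.109 L = 203.71 mg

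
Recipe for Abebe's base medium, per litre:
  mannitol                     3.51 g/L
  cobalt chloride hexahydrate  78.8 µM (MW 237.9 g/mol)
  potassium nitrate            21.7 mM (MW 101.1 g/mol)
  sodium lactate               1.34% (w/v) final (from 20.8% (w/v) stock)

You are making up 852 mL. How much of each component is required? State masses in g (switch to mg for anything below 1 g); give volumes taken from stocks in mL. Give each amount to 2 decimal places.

Scale factor relative to 1 L: 0.852.
mannitol: 3.51 g/L × 0.852 L = 2.99 g
cobalt chloride hexahydrate: 78.8 µmol/L × 237.9 g/mol × 0.852 L ÷ 1000 = 15.97 mg
potassium nitrate: 21.7 mmol/L × 101.1 g/mol × 0.852 L ÷ 1000 = 1.87 g
sodium lactate: dilute stock: 1.34% ÷ 20.8% × 852 mL = 54.89 mL

mannitol 2.99 g; cobalt chloride hexahydrate 15.97 mg; potassium nitrate 1.87 g; sodium lactate 54.89 mL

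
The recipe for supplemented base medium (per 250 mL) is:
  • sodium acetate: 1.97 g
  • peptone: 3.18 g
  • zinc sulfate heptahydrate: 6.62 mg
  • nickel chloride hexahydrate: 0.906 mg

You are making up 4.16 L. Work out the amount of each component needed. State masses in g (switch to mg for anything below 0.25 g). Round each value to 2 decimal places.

Ratio of target to recipe volume: 4160 / 250 = 16.64.
sodium acetate: 1.97 g × (4160 mL / 250 mL) = 32.78 g
peptone: 3.18 g × (4160 mL / 250 mL) = 52.92 g
zinc sulfate heptahydrate: 6.62 mg × (4160 mL / 250 mL) = 110.16 mg
nickel chloride hexahydrate: 0.906 mg × (4160 mL / 250 mL) = 15.08 mg

sodium acetate 32.78 g; peptone 52.92 g; zinc sulfate heptahydrate 110.16 mg; nickel chloride hexahydrate 15.08 mg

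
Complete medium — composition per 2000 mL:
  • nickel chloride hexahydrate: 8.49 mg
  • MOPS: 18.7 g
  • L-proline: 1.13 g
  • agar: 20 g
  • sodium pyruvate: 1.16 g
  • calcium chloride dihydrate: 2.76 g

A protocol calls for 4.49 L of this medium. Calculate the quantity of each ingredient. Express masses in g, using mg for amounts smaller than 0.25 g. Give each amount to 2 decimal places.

Scale factor = 4490 mL / 2000 mL = 2.245.
nickel chloride hexahydrate: 8.49 mg × (4490 mL / 2000 mL) = 19.06 mg
MOPS: 18.7 g × (4490 mL / 2000 mL) = 41.98 g
L-proline: 1.13 g × (4490 mL / 2000 mL) = 2.54 g
agar: 20 g × (4490 mL / 2000 mL) = 44.90 g
sodium pyruvate: 1.16 g × (4490 mL / 2000 mL) = 2.60 g
calcium chloride dihydrate: 2.76 g × (4490 mL / 2000 mL) = 6.20 g

nickel chloride hexahydrate 19.06 mg; MOPS 41.98 g; L-proline 2.54 g; agar 44.90 g; sodium pyruvate 2.60 g; calcium chloride dihydrate 6.20 g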